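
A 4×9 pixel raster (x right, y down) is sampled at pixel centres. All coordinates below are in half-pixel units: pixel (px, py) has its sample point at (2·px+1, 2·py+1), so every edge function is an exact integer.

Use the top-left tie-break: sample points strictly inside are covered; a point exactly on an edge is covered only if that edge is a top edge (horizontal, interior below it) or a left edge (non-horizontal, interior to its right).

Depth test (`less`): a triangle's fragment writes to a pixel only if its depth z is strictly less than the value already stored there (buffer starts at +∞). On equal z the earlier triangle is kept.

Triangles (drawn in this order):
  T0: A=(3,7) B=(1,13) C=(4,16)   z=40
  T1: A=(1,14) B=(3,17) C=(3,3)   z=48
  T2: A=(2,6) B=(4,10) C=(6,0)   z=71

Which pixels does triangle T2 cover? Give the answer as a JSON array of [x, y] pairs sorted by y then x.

T0:
  2·area = 24  (B↔C swapped to make it positive)
  edge (3, 7)→(4, 16): d=(1,9) right/bottom  bias=-1
  edge (4, 16)→(1, 13): d=(-3,-3) top-left  bias=+0
  edge (1, 13)→(3, 7): d=(2,-6) top-left  bias=+0
    (2,0)@(5, 1): e=[-24,48,0] → ·  [on edge]
    (1,3)@(3, 7): e=[0,24,0] → ·  [on edge]
    (1,4)@(3, 9): e=[2,18,4] → #
    (2,4)@(5, 9): e=[-16,24,16] → ·
    (1,5)@(3, 11): e=[4,12,8] → #
    (2,5)@(5, 11): e=[-14,18,20] → ·
    (0,6)@(1, 13): e=[24,0,0] → #  [on edge]
    (2,6)@(5, 13): e=[-12,12,24] → ·
    (0,7)@(1, 15): e=[26,-6,4] → ·
    (1,7)@(3, 15): e=[8,0,16] → #  [on edge]
    (2,7)@(5, 15): e=[-10,6,28] → ·
    (1,8)@(3, 17): e=[10,-6,20] → ·
    (2,8)@(5, 17): e=[-8,0,32] → ·  [on edge]
  covered (5 px):
    · · · ·
    · · · ·
    · · · ·
    · · · ·
    · # · ·
    · # · ·
    # # · ·
    · # · ·
    · · · ·
T1:
  2·area = 28  (B↔C swapped to make it positive)
  edge (1, 14)→(3, 3): d=(2,-11) top-left  bias=+0
  edge (3, 3)→(3, 17): d=(0,14) right/bottom  bias=-1
  edge (3, 17)→(1, 14): d=(-2,-3) top-left  bias=+0
    (1,0)@(3, 1): e=[-4,0,32] → ·  [on edge]
    (1,1)@(3, 3): e=[0,0,28] → ·  [on edge]
    (1,2)@(3, 5): e=[4,0,24] → ·  [on edge]
    (1,3)@(3, 7): e=[8,0,20] → ·  [on edge]
    (1,4)@(3, 9): e=[12,0,16] → ·  [on edge]
    (1,5)@(3, 11): e=[16,0,12] → ·  [on edge]
    (1,6)@(3, 13): e=[20,0,8] → ·  [on edge]
    (1,7)@(3, 15): e=[24,0,4] → ·  [on edge]
    (1,8)@(3, 17): e=[28,0,0] → ·  [on edge]
  covered (0 px):
    · · · ·
    · · · ·
    · · · ·
    · · · ·
    · · · ·
    · · · ·
    · · · ·
    · · · ·
    · · · ·
T2:
  2·area = 28  (B↔C swapped to make it positive)
  edge (2, 6)→(6, 0): d=(4,-6) top-left  bias=+0
  edge (6, 0)→(4, 10): d=(-2,10) right/bottom  bias=-1
  edge (4, 10)→(2, 6): d=(-2,-4) top-left  bias=+0
    (2,1)@(5, 3): e=[6,4,18] → #
    (3,1)@(7, 3): e=[18,-16,26] → ·
    (1,2)@(3, 5): e=[2,20,6] → #
    (2,2)@(5, 5): e=[14,0,14] → ·  [on edge]
    (1,3)@(3, 7): e=[10,16,2] → #
    (2,3)@(5, 7): e=[22,-4,10] → ·
    (1,4)@(3, 9): e=[18,12,-2] → ·
    (1,7)@(3, 15): e=[42,0,-14] → ·  [on edge]
  covered (3 px):
    · · · ·
    · · # ·
    · # · ·
    · # · ·
    · · · ·
    · · · ·
    · · · ·
    · · · ·
    · · · ·

Final: [[2,1],[1,2],[1,3]]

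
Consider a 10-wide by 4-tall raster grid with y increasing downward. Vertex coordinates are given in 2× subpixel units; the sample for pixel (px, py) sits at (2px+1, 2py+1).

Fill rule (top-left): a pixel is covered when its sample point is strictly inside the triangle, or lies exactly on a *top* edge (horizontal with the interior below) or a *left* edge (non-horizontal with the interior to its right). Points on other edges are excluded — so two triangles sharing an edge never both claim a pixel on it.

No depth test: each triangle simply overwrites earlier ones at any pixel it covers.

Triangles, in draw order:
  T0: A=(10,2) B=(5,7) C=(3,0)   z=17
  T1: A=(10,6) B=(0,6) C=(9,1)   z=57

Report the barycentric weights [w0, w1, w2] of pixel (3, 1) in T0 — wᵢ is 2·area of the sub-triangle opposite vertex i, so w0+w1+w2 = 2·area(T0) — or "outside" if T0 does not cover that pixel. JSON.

T0:
  2·area = 45
  edge (10, 2)→(5, 7): d=(-5,5) right/bottom  bias=-1
  edge (5, 7)→(3, 0): d=(-2,-7) top-left  bias=+0
  edge (3, 0)→(10, 2): d=(7,2) right/bottom  bias=-1
    (2,0)@(5, 1): e=[30,12,3] → #
    (3,0)@(7, 1): e=[20,26,-1] → ·
    (5,0)@(11, 1): e=[0,54,-9] → ·  [on edge]
    (2,1)@(5, 3): e=[20,8,17] → #
    (3,1)@(7, 3): e=[10,22,13] → #
    (4,1)@(9, 3): e=[0,36,9] → ·  [on edge]
    (2,2)@(5, 5): e=[10,4,31] → #
    (3,2)@(7, 5): e=[0,18,27] → ·  [on edge]
    (2,3)@(5, 7): e=[0,0,45] → ·  [on edge]
  covered (4 px):
    · · # · · · · · · ·
    · · # # · · · · · ·
    · · # · · · · · · ·
    · · · · · · · · · ·
T1:
  2·area = 50
  edge (10, 6)→(0, 6): d=(-10,0) right/bottom  bias=-1
  edge (0, 6)→(9, 1): d=(9,-5) top-left  bias=+0
  edge (9, 1)→(10, 6): d=(1,5) right/bottom  bias=-1
    (4,0)@(9, 1): e=[50,0,0] → ·  [on edge]
    (3,1)@(7, 3): e=[30,8,12] → #
    (4,1)@(9, 3): e=[30,18,2] → #
    (5,1)@(11, 3): e=[30,28,-8] → ·
    (1,2)@(3, 5): e=[10,6,34] → #
    (2,2)@(5, 5): e=[10,16,24] → #
    (5,2)@(11, 5): e=[10,46,-6] → ·
    (1,3)@(3, 7): e=[-10,24,36] → ·
    (2,3)@(5, 7): e=[-10,34,26] → ·
    (3,3)@(7, 7): e=[-10,44,16] → ·
    (4,3)@(9, 7): e=[-10,54,6] → ·
  covered (6 px):
    · · · · · · · · · ·
    · · · # # · · · · ·
    · # # # # · · · · ·
    · · · · · · · · · ·

Final: [22,13,10]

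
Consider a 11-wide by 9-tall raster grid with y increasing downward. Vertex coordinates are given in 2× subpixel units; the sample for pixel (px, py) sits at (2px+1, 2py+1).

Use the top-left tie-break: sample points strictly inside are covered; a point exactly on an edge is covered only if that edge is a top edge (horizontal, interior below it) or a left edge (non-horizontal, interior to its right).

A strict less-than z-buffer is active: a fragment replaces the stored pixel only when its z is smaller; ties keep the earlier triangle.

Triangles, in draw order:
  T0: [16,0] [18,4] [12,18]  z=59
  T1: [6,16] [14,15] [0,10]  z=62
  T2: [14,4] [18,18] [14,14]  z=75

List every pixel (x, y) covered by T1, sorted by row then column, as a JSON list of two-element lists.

T0:
  2·area = 52
  edge (16, 0)→(18, 4): d=(2,4) right/bottom  bias=-1
  edge (18, 4)→(12, 18): d=(-6,14) right/bottom  bias=-1
  edge (12, 18)→(16, 0): d=(4,-18) top-left  bias=+0
    (8,1)@(17, 3): e=[2,20,30] → █
    (9,1)@(19, 3): e=[-6,-8,66] → ·
    (7,2)@(15, 5): e=[14,36,2] → █
    (9,2)@(19, 5): e=[-2,-20,74] → ·
    (7,3)@(15, 7): e=[18,24,10] → █
    (8,3)@(17, 7): e=[10,-4,46] → ·
    (7,4)@(15, 9): e=[22,12,18] → █
    (8,4)@(17, 9): e=[14,-16,54] → ·
    (7,5)@(15, 11): e=[26,0,26] → ·  [on edge]
    (6,7)@(13, 15): e=[42,4,6] → █
    (7,7)@(15, 15): e=[34,-24,42] → ·
    (6,8)@(13, 17): e=[46,-8,14] → ·
  covered (6 px):
    · · · · · · · · · · ·
    · · · · · · · · █ · ·
    · · · · · · · █ █ · ·
    · · · · · · · █ · · ·
    · · · · · · · █ · · ·
    · · · · · · · · · · ·
    · · · · · · · · · · ·
    · · · · · · █ · · · ·
    · · · · · · · · · · ·
T1:
  2·area = 54  (B↔C swapped to make it positive)
  edge (6, 16)→(0, 10): d=(-6,-6) top-left  bias=+0
  edge (0, 10)→(14, 15): d=(14,5) right/bottom  bias=-1
  edge (14, 15)→(6, 16): d=(-8,1) right/bottom  bias=-1
    (0,5)@(1, 11): e=[0,9,45] → █  [on edge]
    (1,5)@(3, 11): e=[12,-1,43] → ·
    (0,6)@(1, 13): e=[-12,37,29] → ·
    (1,6)@(3, 13): e=[0,27,27] → █  [on edge]
    (2,6)@(5, 13): e=[12,17,25] → █
    (3,6)@(7, 13): e=[24,7,23] → █
    (4,6)@(9, 13): e=[36,-3,21] → ·
    (1,7)@(3, 15): e=[-12,55,11] → ·
    (2,7)@(5, 15): e=[0,45,9] → █  [on edge]
    (4,7)@(9, 15): e=[24,25,5] → █
    (5,7)@(11, 15): e=[36,15,3] → █
    (6,7)@(13, 15): e=[48,5,1] → █
    (3,8)@(7, 17): e=[0,63,-9] → ·  [on edge]
  covered (9 px):
    · · · · · · · · · · ·
    · · · · · · · · · · ·
    · · · · · · · · · · ·
    · · · · · · · · · · ·
    · · · · · · · · · · ·
    █ · · · · · · · · · ·
    · █ █ █ · · · · · · ·
    · · █ █ █ █ █ · · · ·
    · · · · · · · · · · ·
T2:
  2·area = 40
  edge (14, 4)→(18, 18): d=(4,14) right/bottom  bias=-1
  edge (18, 18)→(14, 14): d=(-4,-4) top-left  bias=+0
  edge (14, 14)→(14, 4): d=(0,-10) top-left  bias=+0
    (0,0)@(1, 1): e=[170,0,-130] → ·  [on edge]
    (1,1)@(3, 3): e=[150,0,-110] → ·  [on edge]
    (2,2)@(5, 5): e=[130,0,-90] → ·  [on edge]
    (3,3)@(7, 7): e=[110,0,-70] → ·  [on edge]
    (4,4)@(9, 9): e=[90,0,-50] → ·  [on edge]
    (7,4)@(15, 9): e=[6,24,10] → █
    (8,4)@(17, 9): e=[-22,32,30] → ·
    (5,5)@(11, 11): e=[70,0,-30] → ·  [on edge]
    (7,5)@(15, 11): e=[14,16,10] → █
    (8,5)@(17, 11): e=[-14,24,30] → ·
    (6,6)@(13, 13): e=[50,0,-10] → ·  [on edge]
    (7,6)@(15, 13): e=[22,8,10] → █
    (7,7)@(15, 15): e=[30,0,10] → █  [on edge]
    (8,8)@(17, 17): e=[10,0,30] → █  [on edge]
  covered (6 px):
    · · · · · · · · · · ·
    · · · · · · · · · · ·
    · · · · · · · · · · ·
    · · · · · · · · · · ·
    · · · · · · · █ · · ·
    · · · · · · · █ · · ·
    · · · · · · · █ · · ·
    · · · · · · · █ █ · ·
    · · · · · · · · █ · ·

Result: [[0,5],[1,6],[2,6],[3,6],[2,7],[3,7],[4,7],[5,7],[6,7]]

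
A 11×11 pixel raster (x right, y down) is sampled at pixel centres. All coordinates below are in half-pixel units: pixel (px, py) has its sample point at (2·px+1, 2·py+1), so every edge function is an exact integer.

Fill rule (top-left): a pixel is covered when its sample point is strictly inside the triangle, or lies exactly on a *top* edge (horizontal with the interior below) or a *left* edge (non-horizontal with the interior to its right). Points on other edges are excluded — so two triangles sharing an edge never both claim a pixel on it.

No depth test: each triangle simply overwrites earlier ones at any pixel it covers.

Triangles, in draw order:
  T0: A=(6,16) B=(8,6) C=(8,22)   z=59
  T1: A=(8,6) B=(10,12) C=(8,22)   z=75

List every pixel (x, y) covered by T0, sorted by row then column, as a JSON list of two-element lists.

T0:
  2·area = 32
  edge (6, 16)→(8, 6): d=(2,-10) top-left  bias=+0
  edge (8, 6)→(8, 22): d=(0,16) right/bottom  bias=-1
  edge (8, 22)→(6, 16): d=(-2,-6) top-left  bias=+0
    (0,0)@(1, 1): e=[-80,112,0] → ·  [on edge]
    (4,0)@(9, 1): e=[0,-16,48] → ·  [on edge]
    (1,3)@(3, 7): e=[-48,80,0] → ·  [on edge]
    (3,5)@(7, 11): e=[0,16,16] → █  [on edge]
    (4,5)@(9, 11): e=[20,-16,28] → ·
    (2,6)@(5, 13): e=[-16,48,0] → ·  [on edge]
    (3,6)@(7, 13): e=[4,16,12] → █
    (4,6)@(9, 13): e=[24,-16,24] → ·
    (3,7)@(7, 15): e=[8,16,8] → █
    (4,7)@(9, 15): e=[28,-16,20] → ·
    (3,8)@(7, 17): e=[12,16,4] → █
    (4,8)@(9, 17): e=[32,-16,16] → ·
    (3,9)@(7, 19): e=[16,16,0] → █  [on edge]
    (2,10)@(5, 21): e=[0,48,-16] → ·  [on edge]
  covered (5 px):
    · · · · · · · · · · ·
    · · · · · · · · · · ·
    · · · · · · · · · · ·
    · · · · · · · · · · ·
    · · · · · · · · · · ·
    · · · █ · · · · · · ·
    · · · █ · · · · · · ·
    · · · █ · · · · · · ·
    · · · █ · · · · · · ·
    · · · █ · · · · · · ·
    · · · · · · · · · · ·
T1:
  2·area = 32
  edge (8, 6)→(10, 12): d=(2,6) right/bottom  bias=-1
  edge (10, 12)→(8, 22): d=(-2,10) right/bottom  bias=-1
  edge (8, 22)→(8, 6): d=(0,-16) top-left  bias=+0
    (3,1)@(7, 3): e=[0,48,-16] → ·  [on edge]
    (5,3)@(11, 7): e=[-16,0,48] → ·  [on edge]
    (4,4)@(9, 9): e=[0,16,16] → ·  [on edge]
    (4,5)@(9, 11): e=[4,12,16] → █
    (5,5)@(11, 11): e=[-8,-8,48] → ·
    (4,6)@(9, 13): e=[8,8,16] → █
    (5,6)@(11, 13): e=[-4,-12,48] → ·
    (4,7)@(9, 15): e=[12,4,16] → █
    (5,7)@(11, 15): e=[0,-16,48] → ·  [on edge]
    (4,8)@(9, 17): e=[16,0,16] → ·  [on edge]
    (6,10)@(13, 21): e=[0,-48,80] → ·  [on edge]
  covered (3 px):
    · · · · · · · · · · ·
    · · · · · · · · · · ·
    · · · · · · · · · · ·
    · · · · · · · · · · ·
    · · · · · · · · · · ·
    · · · · █ · · · · · ·
    · · · · █ · · · · · ·
    · · · · █ · · · · · ·
    · · · · · · · · · · ·
    · · · · · · · · · · ·
    · · · · · · · · · · ·

Final: [[3,5],[3,6],[3,7],[3,8],[3,9]]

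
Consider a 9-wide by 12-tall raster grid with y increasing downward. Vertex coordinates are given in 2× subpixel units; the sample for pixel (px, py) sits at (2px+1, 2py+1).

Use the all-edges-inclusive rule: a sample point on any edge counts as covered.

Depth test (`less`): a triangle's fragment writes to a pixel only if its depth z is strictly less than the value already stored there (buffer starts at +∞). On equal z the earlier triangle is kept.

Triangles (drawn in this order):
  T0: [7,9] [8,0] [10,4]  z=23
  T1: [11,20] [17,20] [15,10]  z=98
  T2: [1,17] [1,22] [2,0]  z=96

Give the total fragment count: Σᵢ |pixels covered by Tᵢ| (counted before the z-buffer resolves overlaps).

T0:
  2·area = 22
  edge (7, 9)→(8, 0): d=(1,-9) inclusive
  edge (8, 0)→(10, 4): d=(2,4) inclusive
  edge (10, 4)→(7, 9): d=(-3,5) inclusive
    (4,1)@(9, 3): e=[12,2,8] → █
    (5,1)@(11, 3): e=[30,-6,-2] → ·
    (4,2)@(9, 5): e=[14,6,2] → █
    (5,2)@(11, 5): e=[32,-2,-8] → ·
    (4,3)@(9, 7): e=[16,10,-4] → ·
    (3,4)@(7, 9): e=[0,22,0] → █  [on edge]
    (4,4)@(9, 9): e=[18,14,-10] → ·
    (3,5)@(7, 11): e=[2,26,-6] → ·
    (0,9)@(1, 19): e=[-44,66,0] → ·  [on edge]
  covered (3 px):
    · · · · · · · · ·
    · · · · █ · · · ·
    · · · · █ · · · ·
    · · · · · · · · ·
    · · · █ · · · · ·
    · · · · · · · · ·
    · · · · · · · · ·
    · · · · · · · · ·
    · · · · · · · · ·
    · · · · · · · · ·
    · · · · · · · · ·
    · · · · · · · · ·
T1:
  2·area = 60  (B↔C swapped to make it positive)
  edge (11, 20)→(15, 10): d=(4,-10) inclusive
  edge (15, 10)→(17, 20): d=(2,10) inclusive
  edge (17, 20)→(11, 20): d=(-6,0) inclusive
    (8,2)@(17, 5): e=[0,-30,90] → ·  [on edge]
    (7,5)@(15, 11): e=[4,2,54] → █
    (8,5)@(17, 11): e=[24,-18,54] → ·
    (7,6)@(15, 13): e=[12,6,42] → █
    (8,6)@(17, 13): e=[32,-14,42] → ·
    (6,7)@(13, 15): e=[0,30,30] → █  [on edge]
    (8,7)@(17, 15): e=[40,-10,30] → ·
    (6,8)@(13, 17): e=[8,34,18] → █
    (8,8)@(17, 17): e=[48,-6,18] → ·
    (6,9)@(13, 19): e=[16,38,6] → █
    (8,9)@(17, 19): e=[56,-2,6] → ·
    (6,10)@(13, 21): e=[24,42,-6] → ·
  covered (8 px):
    · · · · · · · · ·
    · · · · · · · · ·
    · · · · · · · · ·
    · · · · · · · · ·
    · · · · · · · · ·
    · · · · · · · █ ·
    · · · · · · · █ ·
    · · · · · · █ █ ·
    · · · · · · █ █ ·
    · · · · · · █ █ ·
    · · · · · · · · ·
    · · · · · · · · ·
T2:
  2·area = 5  (B↔C swapped to make it positive)
  edge (1, 17)→(2, 0): d=(1,-17) inclusive
  edge (2, 0)→(1, 22): d=(-1,22) inclusive
  edge (1, 22)→(1, 17): d=(0,-5) inclusive
    (0,0)@(1, 1): e=[-16,21,0] → ·  [on edge]
    (0,1)@(1, 3): e=[-14,19,0] → ·  [on edge]
    (0,2)@(1, 5): e=[-12,17,0] → ·  [on edge]
    (0,3)@(1, 7): e=[-10,15,0] → ·  [on edge]
    (0,4)@(1, 9): e=[-8,13,0] → ·  [on edge]
    (0,5)@(1, 11): e=[-6,11,0] → ·  [on edge]
    (0,6)@(1, 13): e=[-4,9,0] → ·  [on edge]
    (0,7)@(1, 15): e=[-2,7,0] → ·  [on edge]
    (0,8)@(1, 17): e=[0,5,0] → █  [on edge]
    (1,8)@(3, 17): e=[34,-39,10] → ·
    (0,9)@(1, 19): e=[2,3,0] → █  [on edge]
    (1,9)@(3, 19): e=[36,-41,10] → ·
    (0,10)@(1, 21): e=[4,1,0] → █  [on edge]
    (0,11)@(1, 23): e=[6,-1,0] → ·  [on edge]
  covered (3 px):
    · · · · · · · · ·
    · · · · · · · · ·
    · · · · · · · · ·
    · · · · · · · · ·
    · · · · · · · · ·
    · · · · · · · · ·
    · · · · · · · · ·
    · · · · · · · · ·
    █ · · · · · · · ·
    █ · · · · · · · ·
    █ · · · · · · · ·
    · · · · · · · · ·

Final: 14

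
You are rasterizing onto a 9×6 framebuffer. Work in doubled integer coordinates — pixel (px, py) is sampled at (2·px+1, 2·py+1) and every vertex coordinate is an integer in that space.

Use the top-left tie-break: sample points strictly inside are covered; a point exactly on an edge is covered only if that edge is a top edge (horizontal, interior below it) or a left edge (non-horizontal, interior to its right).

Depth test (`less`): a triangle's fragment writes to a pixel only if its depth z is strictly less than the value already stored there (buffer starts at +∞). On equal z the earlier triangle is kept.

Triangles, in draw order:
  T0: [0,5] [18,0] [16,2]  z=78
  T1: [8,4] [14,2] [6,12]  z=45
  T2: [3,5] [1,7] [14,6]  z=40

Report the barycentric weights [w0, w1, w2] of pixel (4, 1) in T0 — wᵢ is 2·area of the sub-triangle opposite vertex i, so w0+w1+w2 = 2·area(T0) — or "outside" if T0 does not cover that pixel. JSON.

T0:
  2·area = 26
  edge (0, 5)→(18, 0): d=(18,-5) top-left  bias=+0
  edge (18, 0)→(16, 2): d=(-2,2) right/bottom  bias=-1
  edge (16, 2)→(0, 5): d=(-16,3) right/bottom  bias=-1
    (7,0)@(15, 1): e=[3,4,19] → #
    (8,0)@(17, 1): e=[13,0,13] → ·  [on edge]
    (4,1)@(9, 3): e=[9,12,5] → #
    (5,1)@(11, 3): e=[19,8,-1] → ·
    (7,1)@(15, 3): e=[39,0,-13] → ·  [on edge]
    (4,2)@(9, 5): e=[45,8,-27] → ·
    (6,2)@(13, 5): e=[65,0,-39] → ·  [on edge]
    (5,3)@(11, 7): e=[91,0,-65] → ·  [on edge]
    (4,4)@(9, 9): e=[117,0,-91] → ·  [on edge]
    (3,5)@(7, 11): e=[143,0,-117] → ·  [on edge]
  covered (2 px):
    · · · · · · · # ·
    · · · · # · · · ·
    · · · · · · · · ·
    · · · · · · · · ·
    · · · · · · · · ·
    · · · · · · · · ·
T1:
  2·area = 44
  edge (8, 4)→(14, 2): d=(6,-2) top-left  bias=+0
  edge (14, 2)→(6, 12): d=(-8,10) right/bottom  bias=-1
  edge (6, 12)→(8, 4): d=(2,-8) top-left  bias=+0
    (8,0)@(17, 1): e=[0,-22,66] → ·  [on edge]
    (5,1)@(11, 3): e=[0,22,22] → #  [on edge]
    (6,1)@(13, 3): e=[4,2,38] → #
    (7,1)@(15, 3): e=[8,-18,54] → ·
    (2,2)@(5, 5): e=[0,66,-22] → ·  [on edge]
    (4,2)@(9, 5): e=[8,26,10] → #
    (6,2)@(13, 5): e=[16,-14,42] → ·
    (4,3)@(9, 7): e=[20,10,14] → #
    (5,3)@(11, 7): e=[24,-10,30] → ·
    (3,4)@(7, 9): e=[28,14,2] → #
    (4,4)@(9, 9): e=[32,-6,18] → ·
    (3,5)@(7, 11): e=[40,-2,6] → ·
  covered (6 px):
    · · · · · · · · ·
    · · · · · # # · ·
    · · · · # # · · ·
    · · · · # · · · ·
    · · · # · · · · ·
    · · · · · · · · ·
T2:
  2·area = 24  (B↔C swapped to make it positive)
  edge (3, 5)→(14, 6): d=(11,1) right/bottom  bias=-1
  edge (14, 6)→(1, 7): d=(-13,1) right/bottom  bias=-1
  edge (1, 7)→(3, 5): d=(2,-2) top-left  bias=+0
    (3,0)@(7, 1): e=[-48,72,0] → ·  [on edge]
    (2,1)@(5, 3): e=[-24,48,0] → ·  [on edge]
    (1,2)@(3, 5): e=[0,24,0] → ·  [on edge]
    (0,3)@(1, 7): e=[24,0,0] → ·  [on edge]
  covered (0 px):
    · · · · · · · · ·
    · · · · · · · · ·
    · · · · · · · · ·
    · · · · · · · · ·
    · · · · · · · · ·
    · · · · · · · · ·

Result: [12,5,9]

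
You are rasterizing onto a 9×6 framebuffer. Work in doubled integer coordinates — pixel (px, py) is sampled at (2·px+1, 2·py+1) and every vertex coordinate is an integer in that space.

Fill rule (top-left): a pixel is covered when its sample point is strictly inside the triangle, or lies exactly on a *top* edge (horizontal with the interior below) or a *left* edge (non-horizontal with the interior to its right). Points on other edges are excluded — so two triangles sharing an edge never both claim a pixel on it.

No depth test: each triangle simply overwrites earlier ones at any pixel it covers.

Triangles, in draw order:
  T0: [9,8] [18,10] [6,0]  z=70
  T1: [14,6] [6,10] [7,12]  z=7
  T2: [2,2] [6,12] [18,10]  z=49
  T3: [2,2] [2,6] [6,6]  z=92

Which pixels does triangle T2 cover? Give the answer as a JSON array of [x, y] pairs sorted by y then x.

T0:
  2·area = 66  (B↔C swapped to make it positive)
  edge (9, 8)→(6, 0): d=(-3,-8) top-left  bias=+0
  edge (6, 0)→(18, 10): d=(12,10) right/bottom  bias=-1
  edge (18, 10)→(9, 8): d=(-9,-2) top-left  bias=+0
    (3,0)@(7, 1): e=[5,2,59] → █
    (4,0)@(9, 1): e=[21,-18,63] → ·
    (3,1)@(7, 3): e=[-1,26,41] → ·
    (4,1)@(9, 3): e=[15,6,45] → █
    (5,1)@(11, 3): e=[31,-14,49] → ·
    (4,2)@(9, 5): e=[9,30,27] → █
    (5,2)@(11, 5): e=[25,10,31] → █
    (6,2)@(13, 5): e=[41,-10,35] → ·
    (4,3)@(9, 7): e=[3,54,9] → █
    (6,3)@(13, 7): e=[35,14,17] → █
    (7,3)@(15, 7): e=[51,-6,21] → ·
    (4,4)@(9, 9): e=[-3,78,-9] → ·
  covered (8 px):
    · · · █ · · · · ·
    · · · · █ · · · ·
    · · · · █ █ · · ·
    · · · · █ █ █ · ·
    · · · · · · · █ ·
    · · · · · · · · ·
T1:
  2·area = 20  (B↔C swapped to make it positive)
  edge (14, 6)→(7, 12): d=(-7,6) right/bottom  bias=-1
  edge (7, 12)→(6, 10): d=(-1,-2) top-left  bias=+0
  edge (6, 10)→(14, 6): d=(8,-4) top-left  bias=+0
    (4,4)@(9, 9): e=[9,7,4] → █
    (5,4)@(11, 9): e=[-3,11,12] → ·
    (3,5)@(7, 11): e=[7,1,12] → █
    (4,5)@(9, 11): e=[-5,5,20] → ·
  covered (2 px):
    · · · · · · · · ·
    · · · · · · · · ·
    · · · · · · · · ·
    · · · · · · · · ·
    · · · · █ · · · ·
    · · · █ · · · · ·
T2:
  2·area = 128  (B↔C swapped to make it positive)
  edge (2, 2)→(18, 10): d=(16,8) right/bottom  bias=-1
  edge (18, 10)→(6, 12): d=(-12,2) right/bottom  bias=-1
  edge (6, 12)→(2, 2): d=(-4,-10) top-left  bias=+0
    (1,1)@(3, 3): e=[8,114,6] → █
    (2,1)@(5, 3): e=[-8,110,26] → ·
    (1,2)@(3, 5): e=[40,90,-2] → ·
    (2,2)@(5, 5): e=[24,86,18] → █
    (3,2)@(7, 5): e=[8,82,38] → █
    (4,2)@(9, 5): e=[-8,78,58] → ·
    (2,3)@(5, 7): e=[56,62,10] → █
    (4,3)@(9, 7): e=[24,54,50] → █
    (5,3)@(11, 7): e=[8,50,70] → █
    (6,3)@(13, 7): e=[-8,46,90] → ·
    (2,4)@(5, 9): e=[88,38,2] → █
    (6,4)@(13, 9): e=[24,22,82] → █
  covered (16 px):
    · · · · · · · · ·
    · █ · · · · · · ·
    · · █ █ · · · · ·
    · · █ █ █ █ · · ·
    · · █ █ █ █ █ █ ·
    · · · █ █ █ · · ·
T3:
  2·area = 16  (B↔C swapped to make it positive)
  edge (2, 2)→(6, 6): d=(4,4) right/bottom  bias=-1
  edge (6, 6)→(2, 6): d=(-4,0) right/bottom  bias=-1
  edge (2, 6)→(2, 2): d=(0,-4) top-left  bias=+0
    (0,0)@(1, 1): e=[0,20,-4] → ·  [on edge]
    (1,1)@(3, 3): e=[0,12,4] → ·  [on edge]
    (1,2)@(3, 5): e=[8,4,4] → █
    (2,2)@(5, 5): e=[0,4,12] → ·  [on edge]
    (1,3)@(3, 7): e=[16,-4,4] → ·
    (3,3)@(7, 7): e=[0,-4,20] → ·  [on edge]
    (4,4)@(9, 9): e=[0,-12,28] → ·  [on edge]
    (5,5)@(11, 11): e=[0,-20,36] → ·  [on edge]
  covered (1 px):
    · · · · · · · · ·
    · · · · · · · · ·
    · █ · · · · · · ·
    · · · · · · · · ·
    · · · · · · · · ·
    · · · · · · · · ·

Answer: [[1,1],[2,2],[3,2],[2,3],[3,3],[4,3],[5,3],[2,4],[3,4],[4,4],[5,4],[6,4],[7,4],[3,5],[4,5],[5,5]]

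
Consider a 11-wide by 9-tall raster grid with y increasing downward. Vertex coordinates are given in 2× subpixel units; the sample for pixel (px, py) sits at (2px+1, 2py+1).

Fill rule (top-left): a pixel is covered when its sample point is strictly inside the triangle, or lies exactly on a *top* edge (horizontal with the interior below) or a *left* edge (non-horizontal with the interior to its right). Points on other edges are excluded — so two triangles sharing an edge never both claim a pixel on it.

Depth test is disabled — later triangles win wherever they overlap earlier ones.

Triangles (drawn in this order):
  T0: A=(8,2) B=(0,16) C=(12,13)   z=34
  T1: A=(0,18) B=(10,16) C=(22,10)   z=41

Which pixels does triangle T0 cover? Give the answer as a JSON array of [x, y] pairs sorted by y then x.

T0:
  2·area = 144  (B↔C swapped to make it positive)
  edge (8, 2)→(12, 13): d=(4,11) right/bottom  bias=-1
  edge (12, 13)→(0, 16): d=(-12,3) right/bottom  bias=-1
  edge (0, 16)→(8, 2): d=(8,-14) top-left  bias=+0
    (3,2)@(7, 5): e=[23,111,10] → █
    (4,2)@(9, 5): e=[1,105,38] → █
    (5,2)@(11, 5): e=[-21,99,66] → ·
    (3,3)@(7, 7): e=[31,87,26] → █
    (5,3)@(11, 7): e=[-13,75,82] → ·
    (2,4)@(5, 9): e=[61,69,14] → █
    (5,4)@(11, 9): e=[-5,51,98] → ·
    (1,5)@(3, 11): e=[91,51,2] → █
    (5,5)@(11, 11): e=[3,27,114] → █
    (6,5)@(13, 11): e=[-19,21,142] → ·
    (1,6)@(3, 13): e=[99,27,18] → █
    (6,6)@(13, 13): e=[-11,-3,158] → ·
  covered (19 px):
    · · · · · · · · · · ·
    · · · · · · · · · · ·
    · · · █ █ · · · · · ·
    · · · █ █ · · · · · ·
    · · █ █ █ · · · · · ·
    · █ █ █ █ █ · · · · ·
    · █ █ █ █ █ · · · · ·
    █ █ · · · · · · · · ·
    · · · · · · · · · · ·
T1:
  2·area = 36  (B↔C swapped to make it positive)
  edge (0, 18)→(22, 10): d=(22,-8) top-left  bias=+0
  edge (22, 10)→(10, 16): d=(-12,6) right/bottom  bias=-1
  edge (10, 16)→(0, 18): d=(-10,2) right/bottom  bias=-1
    (7,6)@(15, 13): e=[10,6,20] → █
    (8,6)@(17, 13): e=[26,-6,16] → ·
    (4,7)@(9, 15): e=[6,18,12] → █
    (5,7)@(11, 15): e=[22,6,8] → █
    (6,7)@(13, 15): e=[38,-6,4] → ·
    (7,7)@(15, 15): e=[54,-18,0] → ·  [on edge]
    (1,8)@(3, 17): e=[2,30,4] → █
    (2,8)@(5, 17): e=[18,18,0] → ·  [on edge]
    (4,8)@(9, 17): e=[50,-6,-8] → ·
    (5,8)@(11, 17): e=[66,-18,-12] → ·
  covered (4 px):
    · · · · · · · · · · ·
    · · · · · · · · · · ·
    · · · · · · · · · · ·
    · · · · · · · · · · ·
    · · · · · · · · · · ·
    · · · · · · · · · · ·
    · · · · · · · █ · · ·
    · · · · █ █ · · · · ·
    · █ · · · · · · · · ·

Answer: [[3,2],[4,2],[3,3],[4,3],[2,4],[3,4],[4,4],[1,5],[2,5],[3,5],[4,5],[5,5],[1,6],[2,6],[3,6],[4,6],[5,6],[0,7],[1,7]]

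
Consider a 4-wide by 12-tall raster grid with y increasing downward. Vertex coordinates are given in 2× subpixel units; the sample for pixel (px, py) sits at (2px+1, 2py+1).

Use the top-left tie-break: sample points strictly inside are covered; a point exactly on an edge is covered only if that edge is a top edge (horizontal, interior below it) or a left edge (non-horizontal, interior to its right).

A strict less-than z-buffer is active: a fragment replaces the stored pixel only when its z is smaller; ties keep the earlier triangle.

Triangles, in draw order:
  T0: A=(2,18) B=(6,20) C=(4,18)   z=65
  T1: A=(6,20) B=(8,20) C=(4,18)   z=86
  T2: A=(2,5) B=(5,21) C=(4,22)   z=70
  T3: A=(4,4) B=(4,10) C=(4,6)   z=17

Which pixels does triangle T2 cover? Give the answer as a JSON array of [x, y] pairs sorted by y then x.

T0:
  2·area = 4  (B↔C swapped to make it positive)
  edge (2, 18)→(4, 18): d=(2,0) top-left  bias=+0
  edge (4, 18)→(6, 20): d=(2,2) right/bottom  bias=-1
  edge (6, 20)→(2, 18): d=(-4,-2) top-left  bias=+0
    (0,7)@(1, 15): e=[-6,0,10] → .  [on edge]
    (1,8)@(3, 17): e=[-2,0,6] → .  [on edge]
    (2,9)@(5, 19): e=[2,0,2] → .  [on edge]
    (3,10)@(7, 21): e=[6,0,-2] → .  [on edge]
  covered (0 px):
    . . . .
    . . . .
    . . . .
    . . . .
    . . . .
    . . . .
    . . . .
    . . . .
    . . . .
    . . . .
    . . . .
    . . . .
T1:
  2·area = 4  (B↔C swapped to make it positive)
  edge (6, 20)→(4, 18): d=(-2,-2) top-left  bias=+0
  edge (4, 18)→(8, 20): d=(4,2) right/bottom  bias=-1
  edge (8, 20)→(6, 20): d=(-2,0) right/bottom  bias=-1
    (0,7)@(1, 15): e=[0,-6,10] → .  [on edge]
    (1,8)@(3, 17): e=[0,-2,6] → .  [on edge]
    (2,9)@(5, 19): e=[0,2,2] → X  [on edge]
    (3,9)@(7, 19): e=[4,-2,2] → .
    (2,10)@(5, 21): e=[-4,10,-2] → .
    (3,10)@(7, 21): e=[0,6,-2] → .  [on edge]
  covered (1 px):
    . . . .
    . . . .
    . . . .
    . . . .
    . . . .
    . . . .
    . . . .
    . . . .
    . . . .
    . . X .
    . . . .
    . . . .
T2:
  2·area = 19
  edge (2, 5)→(5, 21): d=(3,16) right/bottom  bias=-1
  edge (5, 21)→(4, 22): d=(-1,1) right/bottom  bias=-1
  edge (4, 22)→(2, 5): d=(-2,-17) top-left  bias=+0
    (1,5)@(3, 11): e=[2,12,5] → X
    (2,5)@(5, 11): e=[-30,10,39] → .
    (1,6)@(3, 13): e=[8,10,1] → X
    (2,6)@(5, 13): e=[-24,8,35] → .
    (1,7)@(3, 15): e=[14,8,-3] → .
    (3,9)@(7, 19): e=[-38,0,57] → .  [on edge]
    (2,10)@(5, 21): e=[0,0,19] → .  [on edge]
    (1,11)@(3, 23): e=[38,0,-19] → .  [on edge]
  covered (2 px):
    . . . .
    . . . .
    . . . .
    . . . .
    . . . .
    . X . .
    . X . .
    . . . .
    . . . .
    . . . .
    . . . .
    . . . .
T3:
  degenerate (2·area = 0) — covers nothing

Final: [[1,5],[1,6]]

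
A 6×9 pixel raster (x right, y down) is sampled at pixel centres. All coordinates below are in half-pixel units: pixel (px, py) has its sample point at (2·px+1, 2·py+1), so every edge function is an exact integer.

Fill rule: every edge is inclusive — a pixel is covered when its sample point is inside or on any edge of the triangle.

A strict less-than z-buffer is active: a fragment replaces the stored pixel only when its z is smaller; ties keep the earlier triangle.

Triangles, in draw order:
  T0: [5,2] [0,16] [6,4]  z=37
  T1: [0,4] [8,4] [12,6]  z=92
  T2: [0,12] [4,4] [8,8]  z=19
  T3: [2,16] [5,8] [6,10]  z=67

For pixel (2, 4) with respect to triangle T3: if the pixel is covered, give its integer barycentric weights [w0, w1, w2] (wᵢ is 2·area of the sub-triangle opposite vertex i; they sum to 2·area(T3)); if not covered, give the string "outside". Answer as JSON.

T0:
  2·area = 24  (B↔C swapped to make it positive)
  edge (5, 2)→(6, 4): d=(1,2) inclusive
  edge (6, 4)→(0, 16): d=(-6,12) inclusive
  edge (0, 16)→(5, 2): d=(5,-14) inclusive
    (2,1)@(5, 3): e=[1,18,5] → #
    (3,1)@(7, 3): e=[-3,-6,33] → ·
    (2,2)@(5, 5): e=[3,6,15] → #
    (3,2)@(7, 5): e=[-1,-18,43] → ·
    (2,3)@(5, 7): e=[5,-6,25] → ·
    (1,4)@(3, 9): e=[11,6,7] → #
    (2,4)@(5, 9): e=[7,-18,35] → ·
    (1,5)@(3, 11): e=[13,-6,17] → ·
  covered (3 px):
    · · · · · ·
    · · # · · ·
    · · # · · ·
    · · · · · ·
    · # · · · ·
    · · · · · ·
    · · · · · ·
    · · · · · ·
    · · · · · ·
T1:
  2·area = 16
  edge (0, 4)→(8, 4): d=(8,0) inclusive
  edge (8, 4)→(12, 6): d=(4,2) inclusive
  edge (12, 6)→(0, 4): d=(-12,-2) inclusive
    (3,2)@(7, 5): e=[8,6,2] → #
    (4,2)@(9, 5): e=[8,2,6] → #
    (5,2)@(11, 5): e=[8,-2,10] → ·
    (3,3)@(7, 7): e=[24,14,-22] → ·
    (4,3)@(9, 7): e=[24,10,-18] → ·
  covered (2 px):
    · · · · · ·
    · · · · · ·
    · · · # # ·
    · · · · · ·
    · · · · · ·
    · · · · · ·
    · · · · · ·
    · · · · · ·
    · · · · · ·
T2:
  2·area = 48
  edge (0, 12)→(4, 4): d=(4,-8) inclusive
  edge (4, 4)→(8, 8): d=(4,4) inclusive
  edge (8, 8)→(0, 12): d=(-8,4) inclusive
    (0,0)@(1, 1): e=[-36,0,84] → ·  [on edge]
    (1,1)@(3, 3): e=[-12,0,60] → ·  [on edge]
    (2,2)@(5, 5): e=[12,0,36] → #  [on edge]
    (3,2)@(7, 5): e=[28,-8,28] → ·
    (1,3)@(3, 7): e=[4,16,28] → #
    (3,3)@(7, 7): e=[36,0,12] → #  [on edge]
    (4,3)@(9, 7): e=[52,-8,4] → ·
    (1,4)@(3, 9): e=[12,24,12] → #
    (3,4)@(7, 9): e=[44,8,-4] → ·
    (4,4)@(9, 9): e=[60,0,-12] → ·  [on edge]
    (0,5)@(1, 11): e=[4,40,4] → #
    (1,5)@(3, 11): e=[20,32,-4] → ·
    (5,5)@(11, 11): e=[84,0,-36] → ·  [on edge]
  covered (7 px):
    · · · · · ·
    · · · · · ·
    · · # · · ·
    · # # # · ·
    · # # · · ·
    # · · · · ·
    · · · · · ·
    · · · · · ·
    · · · · · ·
T3:
  2·area = 14
  edge (2, 16)→(5, 8): d=(3,-8) inclusive
  edge (5, 8)→(6, 10): d=(1,2) inclusive
  edge (6, 10)→(2, 16): d=(-4,6) inclusive
    (2,4)@(5, 9): e=[3,1,10] → #
    (3,4)@(7, 9): e=[19,-3,-2] → ·
    (2,5)@(5, 11): e=[9,3,2] → #
    (3,5)@(7, 11): e=[25,-1,-10] → ·
    (2,6)@(5, 13): e=[15,5,-6] → ·
  covered (2 px):
    · · · · · ·
    · · · · · ·
    · · · · · ·
    · · · · · ·
    · · # · · ·
    · · # · · ·
    · · · · · ·
    · · · · · ·
    · · · · · ·

Result: [1,10,3]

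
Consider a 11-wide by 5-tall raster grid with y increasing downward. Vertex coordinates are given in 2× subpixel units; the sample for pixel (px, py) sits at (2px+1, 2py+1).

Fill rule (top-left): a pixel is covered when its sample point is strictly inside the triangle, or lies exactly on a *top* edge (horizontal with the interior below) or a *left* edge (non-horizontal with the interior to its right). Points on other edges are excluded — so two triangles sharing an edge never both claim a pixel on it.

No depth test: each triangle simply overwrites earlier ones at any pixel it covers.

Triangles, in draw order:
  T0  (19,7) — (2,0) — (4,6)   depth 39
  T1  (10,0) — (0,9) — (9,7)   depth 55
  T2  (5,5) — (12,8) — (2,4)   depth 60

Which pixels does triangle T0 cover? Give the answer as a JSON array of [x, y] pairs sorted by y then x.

T0:
  2·area = 88  (B↔C swapped to make it positive)
  edge (19, 7)→(4, 6): d=(-15,-1) top-left  bias=+0
  edge (4, 6)→(2, 0): d=(-2,-6) top-left  bias=+0
  edge (2, 0)→(19, 7): d=(17,7) right/bottom  bias=-1
    (1,0)@(3, 1): e=[74,4,10] → █
    (2,0)@(5, 1): e=[76,16,-4] → ·
    (1,1)@(3, 3): e=[44,0,44] → █  [on edge]
    (2,1)@(5, 3): e=[46,12,30] → █
    (3,1)@(7, 3): e=[48,24,16] → █
    (4,1)@(9, 3): e=[50,36,2] → █
    (5,1)@(11, 3): e=[52,48,-12] → ·
    (1,2)@(3, 5): e=[14,-4,78] → ·
    (2,2)@(5, 5): e=[16,8,64] → █
    (5,2)@(11, 5): e=[22,44,22] → █
    (6,2)@(13, 5): e=[24,56,8] → █
    (7,2)@(15, 5): e=[26,68,-6] → ·
    (9,3)@(19, 7): e=[0,88,0] → ·  [on edge]
    (2,4)@(5, 9): e=[-44,0,132] → ·  [on edge]
  covered (10 px):
    · █ · · · · · · · · ·
    · █ █ █ █ · · · · · ·
    · · █ █ █ █ █ · · · ·
    · · · · · · · · · · ·
    · · · · · · · · · · ·
T1:
  2·area = 61  (B↔C swapped to make it positive)
  edge (10, 0)→(9, 7): d=(-1,7) right/bottom  bias=-1
  edge (9, 7)→(0, 9): d=(-9,2) right/bottom  bias=-1
  edge (0, 9)→(10, 0): d=(10,-9) top-left  bias=+0
    (4,0)@(9, 1): e=[6,54,1] → █
    (5,0)@(11, 1): e=[-8,50,19] → ·
    (3,1)@(7, 3): e=[18,40,3] → █
    (5,1)@(11, 3): e=[-10,32,39] → ·
    (2,2)@(5, 5): e=[30,26,5] → █
    (5,2)@(11, 5): e=[-12,14,59] → ·
    (1,3)@(3, 7): e=[42,12,7] → █
    (4,3)@(9, 7): e=[0,0,61] → ·  [on edge]
    (1,4)@(3, 9): e=[40,-6,27] → ·
    (2,4)@(5, 9): e=[26,-10,45] → ·
    (3,4)@(7, 9): e=[12,-14,63] → ·
  covered (9 px):
    · · · · █ · · · · · ·
    · · · █ █ · · · · · ·
    · · █ █ █ · · · · · ·
    · █ █ █ · · · · · · ·
    · · · · · · · · · · ·
T2:
  2·area = 2
  edge (5, 5)→(12, 8): d=(7,3) right/bottom  bias=-1
  edge (12, 8)→(2, 4): d=(-10,-4) top-left  bias=+0
  edge (2, 4)→(5, 5): d=(3,1) right/bottom  bias=-1
    (2,2)@(5, 5): e=[0,2,0] → ·  [on edge]
    (5,3)@(11, 7): e=[-4,6,0] → ·  [on edge]
    (8,4)@(17, 9): e=[-8,10,0] → ·  [on edge]
  covered (0 px):
    · · · · · · · · · · ·
    · · · · · · · · · · ·
    · · · · · · · · · · ·
    · · · · · · · · · · ·
    · · · · · · · · · · ·

Answer: [[1,0],[1,1],[2,1],[3,1],[4,1],[2,2],[3,2],[4,2],[5,2],[6,2]]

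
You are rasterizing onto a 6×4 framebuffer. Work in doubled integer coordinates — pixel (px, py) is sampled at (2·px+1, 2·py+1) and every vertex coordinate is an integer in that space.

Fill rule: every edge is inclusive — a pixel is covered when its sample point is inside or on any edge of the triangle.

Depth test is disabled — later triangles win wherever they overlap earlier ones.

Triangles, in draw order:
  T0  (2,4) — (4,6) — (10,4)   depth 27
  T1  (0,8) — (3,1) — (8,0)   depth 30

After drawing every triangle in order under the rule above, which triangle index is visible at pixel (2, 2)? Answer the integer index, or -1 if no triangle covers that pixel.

T0:
  2·area = 16  (B↔C swapped to make it positive)
  edge (2, 4)→(10, 4): d=(8,0) inclusive
  edge (10, 4)→(4, 6): d=(-6,2) inclusive
  edge (4, 6)→(2, 4): d=(-2,-2) inclusive
    (0,1)@(1, 3): e=[-8,24,0] → .  [on edge]
    (1,2)@(3, 5): e=[8,8,0] → X  [on edge]
    (2,2)@(5, 5): e=[8,4,4] → X
    (3,2)@(7, 5): e=[8,0,8] → X  [on edge]
    (4,2)@(9, 5): e=[8,-4,12] → .
    (0,3)@(1, 7): e=[24,0,-8] → .  [on edge]
    (1,3)@(3, 7): e=[24,-4,-4] → .
    (2,3)@(5, 7): e=[24,-8,0] → .  [on edge]
    (3,3)@(7, 7): e=[24,-12,4] → .
  covered (3 px):
    . . . . . .
    . . . . . .
    . X X X . .
    . . . . . .
T1:
  2·area = 32
  edge (0, 8)→(3, 1): d=(3,-7) inclusive
  edge (3, 1)→(8, 0): d=(5,-1) inclusive
  edge (8, 0)→(0, 8): d=(-8,8) inclusive
    (1,0)@(3, 1): e=[0,0,32] → X  [on edge]
    (2,0)@(5, 1): e=[14,2,16] → X
    (3,0)@(7, 1): e=[28,4,0] → X  [on edge]
    (4,0)@(9, 1): e=[42,6,-16] → .
    (1,1)@(3, 3): e=[6,10,16] → X
    (2,1)@(5, 3): e=[20,12,0] → X  [on edge]
    (3,1)@(7, 3): e=[34,14,-16] → .
    (1,2)@(3, 5): e=[12,20,0] → X  [on edge]
    (2,2)@(5, 5): e=[26,22,-16] → .
    (0,3)@(1, 7): e=[4,28,0] → X  [on edge]
    (1,3)@(3, 7): e=[18,30,-16] → .
  covered (7 px):
    . X X X . .
    . X X . . .
    . X . . . .
    X . . . . .

Z-buffer (winner per pixel, '.' = empty):
  . 1 1 1 . .
  . 1 1 . . .
  . 1 0 0 . .
  1 . . . . .

Answer: 0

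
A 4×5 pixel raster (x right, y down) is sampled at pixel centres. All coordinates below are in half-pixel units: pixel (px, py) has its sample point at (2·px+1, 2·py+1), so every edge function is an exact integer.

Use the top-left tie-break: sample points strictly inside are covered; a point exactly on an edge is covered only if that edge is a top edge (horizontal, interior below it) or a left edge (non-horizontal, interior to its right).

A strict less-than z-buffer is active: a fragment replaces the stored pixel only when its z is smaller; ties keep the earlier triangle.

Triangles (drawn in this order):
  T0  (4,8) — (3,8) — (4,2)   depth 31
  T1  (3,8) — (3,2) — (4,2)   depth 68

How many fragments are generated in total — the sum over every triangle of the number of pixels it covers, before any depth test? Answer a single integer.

T0:
  2·area = 6
  edge (4, 8)→(3, 8): d=(-1,0) right/bottom  bias=-1
  edge (3, 8)→(4, 2): d=(1,-6) top-left  bias=+0
  edge (4, 2)→(4, 8): d=(0,6) right/bottom  bias=-1
  covered (0 px):
    · · · ·
    · · · ·
    · · · ·
    · · · ·
    · · · ·
T1:
  2·area = 6
  edge (3, 8)→(3, 2): d=(0,-6) top-left  bias=+0
  edge (3, 2)→(4, 2): d=(1,0) top-left  bias=+0
  edge (4, 2)→(3, 8): d=(-1,6) right/bottom  bias=-1
    (1,0)@(3, 1): e=[0,-1,7] → ·  [on edge]
    (1,1)@(3, 3): e=[0,1,5] → █  [on edge]
    (2,1)@(5, 3): e=[12,1,-7] → ·
    (1,2)@(3, 5): e=[0,3,3] → █  [on edge]
    (2,2)@(5, 5): e=[12,3,-9] → ·
    (1,3)@(3, 7): e=[0,5,1] → █  [on edge]
    (2,3)@(5, 7): e=[12,5,-11] → ·
    (1,4)@(3, 9): e=[0,7,-1] → ·  [on edge]
  covered (3 px):
    · · · ·
    · █ · ·
    · █ · ·
    · █ · ·
    · · · ·

Result: 3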